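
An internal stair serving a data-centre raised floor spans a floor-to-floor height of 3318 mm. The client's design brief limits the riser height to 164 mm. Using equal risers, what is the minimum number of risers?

21 risers

3318 / 164 = 20.23, so 21 risers are needed.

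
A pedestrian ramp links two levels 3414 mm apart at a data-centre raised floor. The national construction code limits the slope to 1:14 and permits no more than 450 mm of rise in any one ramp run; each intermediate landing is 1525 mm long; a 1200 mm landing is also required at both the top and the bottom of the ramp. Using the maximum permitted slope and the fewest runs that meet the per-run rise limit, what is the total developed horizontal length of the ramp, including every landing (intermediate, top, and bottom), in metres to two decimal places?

60.87 m

3414 / 450 = 7.587 → round up to 8 ramp runs. That means 7 intermediate landings.
Ramp run (horizontal) at 1:14: 3414 × 14 = 47796 mm.
Intermediate landings: 7 × 1525 = 10675 mm.
Top and bottom landings: 2 × 1200 = 2400 mm.
Total = 47796 + 10675 + 2400 = 60871 mm.
= 60.87 m.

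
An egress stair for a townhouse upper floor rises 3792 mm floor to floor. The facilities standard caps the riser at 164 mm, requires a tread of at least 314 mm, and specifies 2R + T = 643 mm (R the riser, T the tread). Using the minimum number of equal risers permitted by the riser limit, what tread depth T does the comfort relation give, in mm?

327 mm

3792 / 164 = 23.122 → round up to 24 risers.
R = 3792 ÷ 24 = 158 mm.
From 2R + T = 643: T = 643 − 316 = 327 mm.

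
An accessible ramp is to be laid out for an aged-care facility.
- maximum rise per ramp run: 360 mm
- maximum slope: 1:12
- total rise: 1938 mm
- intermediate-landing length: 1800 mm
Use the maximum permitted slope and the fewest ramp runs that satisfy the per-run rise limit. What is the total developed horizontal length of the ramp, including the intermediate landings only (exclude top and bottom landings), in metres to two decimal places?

32.26 m

At most 360 each: 1938/360 = 5.38, giving 6 ramp runs. That means 5 intermediate landings.
Horizontal run for 1938 mm of rise at 1:12 is 1938 × 12 = 23256 mm.
5 intermediate landings contribute 5 × 1800 = 9000 mm.
Total developed length = 23256 + 9000 = 32256 mm.
= 32.26 m.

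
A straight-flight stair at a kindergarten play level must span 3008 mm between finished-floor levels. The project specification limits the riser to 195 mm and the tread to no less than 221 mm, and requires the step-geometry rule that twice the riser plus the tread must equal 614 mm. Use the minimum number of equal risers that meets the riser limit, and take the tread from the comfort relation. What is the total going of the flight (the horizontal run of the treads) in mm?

3570 mm

3008 / 195 = 15.43, so 16 risers are needed.
R = 3008 ÷ 16 = 188 mm.
From 2R + T = 614: T = 614 − 376 = 238 mm.
Going = (16 − 1) × 238 = 3570 mm.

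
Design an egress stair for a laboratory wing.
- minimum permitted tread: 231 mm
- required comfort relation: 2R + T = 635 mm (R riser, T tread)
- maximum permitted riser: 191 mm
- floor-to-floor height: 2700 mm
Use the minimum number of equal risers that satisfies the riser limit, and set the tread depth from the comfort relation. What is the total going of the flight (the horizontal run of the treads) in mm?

2700 / 191 = 14.136 → round up to 15 risers.
Riser R = 2700 / 15 = 180 mm, within the 191 mm limit.
Tread T = 635 − 2 × 180 = 275 mm (≥ 231 mm).
Going = (15 − 1) × 275 = 3850 mm.

3850 mm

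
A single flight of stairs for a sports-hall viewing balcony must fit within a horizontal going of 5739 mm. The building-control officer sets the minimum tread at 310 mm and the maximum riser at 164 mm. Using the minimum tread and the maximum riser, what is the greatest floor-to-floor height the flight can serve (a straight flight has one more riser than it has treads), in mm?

Treads that fit: ⌊5739 / 310⌋ = 18.
Risers = treads + 1 = 19.
Maximum height = 19 × 164 = 3116 mm.

3116 mm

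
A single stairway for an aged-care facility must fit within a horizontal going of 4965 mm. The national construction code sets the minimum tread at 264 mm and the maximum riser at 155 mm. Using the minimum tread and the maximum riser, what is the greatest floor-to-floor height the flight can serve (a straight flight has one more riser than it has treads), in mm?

4965 / 264 = 18.81, so 18 treads fit.
Risers = treads + 1 = 19.
Maximum height = 19 × 155 = 2945 mm.

2945 mm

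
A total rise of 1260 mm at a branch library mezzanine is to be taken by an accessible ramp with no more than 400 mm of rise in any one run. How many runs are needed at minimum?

At most 400 each: 1260/400 = 3.15, giving 4 ramp runs.

4 runs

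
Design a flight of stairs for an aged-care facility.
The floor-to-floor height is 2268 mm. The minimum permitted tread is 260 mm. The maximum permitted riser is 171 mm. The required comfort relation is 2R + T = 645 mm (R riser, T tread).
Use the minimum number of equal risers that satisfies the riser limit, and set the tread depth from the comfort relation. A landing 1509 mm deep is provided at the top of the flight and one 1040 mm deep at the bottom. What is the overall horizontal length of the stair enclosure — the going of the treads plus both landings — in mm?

6722 mm

⌈2268/171⌉ = 14 risers.
R = 2268 ÷ 14 = 162 mm.
From 2R + T = 645: T = 645 − 324 = 321 mm.
Going = (14 − 1) × 321 = 4173 mm.
Enclosure = 4173 + 1509 + 1040 = 6722 mm.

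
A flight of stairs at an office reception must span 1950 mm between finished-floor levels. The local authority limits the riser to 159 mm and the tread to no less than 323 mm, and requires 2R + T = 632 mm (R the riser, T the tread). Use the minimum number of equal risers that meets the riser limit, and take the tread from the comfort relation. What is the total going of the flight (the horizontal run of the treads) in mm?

3984 mm

⌈1950/159⌉ = 13 risers.
R = 1950 ÷ 13 = 150 mm.
T = 632 − 2·150 = 332 mm, which satisfies the 323 mm minimum.
Going = (13 − 1) × 332 = 3984 mm.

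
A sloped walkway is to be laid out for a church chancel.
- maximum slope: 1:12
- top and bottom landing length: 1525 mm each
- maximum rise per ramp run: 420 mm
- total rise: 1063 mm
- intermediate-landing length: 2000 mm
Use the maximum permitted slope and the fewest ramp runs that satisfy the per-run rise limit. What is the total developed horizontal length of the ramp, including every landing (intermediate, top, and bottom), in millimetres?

At most 420 each: 1063/420 = 2.53, giving 3 ramp runs. That means 2 intermediate landings.
Horizontal run for 1063 mm of rise at 1:12 is 1063 × 12 = 12756 mm.
Intermediate landings: 2 × 2000 = 4000 mm.
Top and bottom landings: 2 × 1525 = 3050 mm.
Total = 12756 + 4000 + 3050 = 19806 mm.

19806 mm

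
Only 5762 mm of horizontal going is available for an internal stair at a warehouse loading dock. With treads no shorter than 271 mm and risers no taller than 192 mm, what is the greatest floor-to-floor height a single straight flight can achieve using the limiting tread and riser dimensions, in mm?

4224 mm

Treads that fit: ⌊5762 / 271⌋ = 21.
Risers = treads + 1 = 22.
Maximum height = 22 × 192 = 4224 mm.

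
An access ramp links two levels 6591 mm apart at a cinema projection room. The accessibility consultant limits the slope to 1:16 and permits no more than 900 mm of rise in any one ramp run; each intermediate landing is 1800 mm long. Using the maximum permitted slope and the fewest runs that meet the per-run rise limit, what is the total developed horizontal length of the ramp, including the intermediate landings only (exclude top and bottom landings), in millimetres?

6591 / 900 = 7.32, so 8 ramp runs are needed. That means 7 intermediate landings.
Horizontal run for 6591 mm of rise at 1:16 is 6591 × 16 = 105456 mm.
7 intermediate landings contribute 7 × 1800 = 12600 mm.
Developed length = 105456 + 12600 = 118056 mm.

118056 mm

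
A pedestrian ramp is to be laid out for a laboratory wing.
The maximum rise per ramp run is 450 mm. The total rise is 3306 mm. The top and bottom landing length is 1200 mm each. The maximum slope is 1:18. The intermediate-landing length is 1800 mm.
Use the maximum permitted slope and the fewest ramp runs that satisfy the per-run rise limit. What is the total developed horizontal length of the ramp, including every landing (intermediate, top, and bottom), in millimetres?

3306 / 450 = 7.35, so 8 ramp runs are needed. That means 7 intermediate landings.
Horizontal run for 3306 mm of rise at 1:18 is 3306 × 18 = 59508 mm.
Intermediate landings: 7 × 1800 = 12600 mm.
Top and bottom landings: 2 × 1200 = 2400 mm.
Total = 59508 + 12600 + 2400 = 74508 mm.

74508 mm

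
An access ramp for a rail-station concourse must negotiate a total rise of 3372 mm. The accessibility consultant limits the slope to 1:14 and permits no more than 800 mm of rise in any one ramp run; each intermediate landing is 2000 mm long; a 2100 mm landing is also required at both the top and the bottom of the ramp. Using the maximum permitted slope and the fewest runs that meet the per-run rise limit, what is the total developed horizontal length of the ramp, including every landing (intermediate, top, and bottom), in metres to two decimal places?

3372 / 800 = 4.21, so 5 ramp runs are needed. That means 4 intermediate landings.
Horizontal run for 3372 mm of rise at 1:14 is 3372 × 14 = 47208 mm.
Intermediate landings: 4 × 2000 = 8000 mm.
Top and bottom landings: 2 × 2100 = 4200 mm.
Total = 47208 + 8000 + 4200 = 59408 mm.
= 59.41 m.

59.41 m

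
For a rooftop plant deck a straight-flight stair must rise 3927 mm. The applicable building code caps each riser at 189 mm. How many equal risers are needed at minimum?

At most 189 each: 3927/189 = 20.78, giving 21 risers.

21 risers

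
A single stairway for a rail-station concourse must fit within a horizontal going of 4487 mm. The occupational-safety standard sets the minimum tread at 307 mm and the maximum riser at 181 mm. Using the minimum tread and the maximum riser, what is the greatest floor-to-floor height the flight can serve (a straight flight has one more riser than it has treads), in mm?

2715 mm

4487 / 307 = 14.62, so 14 treads fit.
Risers = treads + 1 = 15.
Maximum height = 15 × 181 = 2715 mm.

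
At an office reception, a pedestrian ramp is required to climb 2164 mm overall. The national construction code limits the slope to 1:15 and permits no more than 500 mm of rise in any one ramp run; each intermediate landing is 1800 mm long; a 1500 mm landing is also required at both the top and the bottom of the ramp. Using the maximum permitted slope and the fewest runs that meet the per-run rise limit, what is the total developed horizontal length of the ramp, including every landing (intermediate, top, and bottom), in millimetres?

42660 mm

2164 / 500 = 4.33, so 5 ramp runs are needed. That means 4 intermediate landings.
Ramp run (horizontal) at 1:15: 2164 × 15 = 32460 mm.
Intermediate landings: 4 × 1800 = 7200 mm.
Top and bottom landings: 2 × 1500 = 3000 mm.
Total = 32460 + 7200 + 3000 = 42660 mm.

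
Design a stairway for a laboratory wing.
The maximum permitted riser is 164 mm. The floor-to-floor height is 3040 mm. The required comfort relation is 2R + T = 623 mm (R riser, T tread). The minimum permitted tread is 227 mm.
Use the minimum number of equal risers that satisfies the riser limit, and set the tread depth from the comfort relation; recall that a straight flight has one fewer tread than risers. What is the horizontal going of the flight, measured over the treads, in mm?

At most 164 each: 3040/164 = 18.54, giving 19 risers.
Each riser is 3040/19 = 160 mm (≤ 164 mm).
Tread T = 623 − 2 × 160 = 303 mm (≥ 227 mm).
Going = (19 − 1) × 303 = 5454 mm.

5454 mm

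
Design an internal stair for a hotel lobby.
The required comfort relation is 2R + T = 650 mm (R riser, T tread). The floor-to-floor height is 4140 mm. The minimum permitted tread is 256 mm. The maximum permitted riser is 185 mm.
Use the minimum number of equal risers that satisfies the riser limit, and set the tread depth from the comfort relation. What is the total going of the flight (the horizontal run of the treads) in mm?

At most 185 each: 4140/185 = 22.38, giving 23 risers.
Riser R = 4140 / 23 = 180 mm, within the 185 mm limit.
From 2R + T = 650: T = 650 − 360 = 290 mm.
Going = (23 − 1) × 290 = 6380 mm.

6380 mm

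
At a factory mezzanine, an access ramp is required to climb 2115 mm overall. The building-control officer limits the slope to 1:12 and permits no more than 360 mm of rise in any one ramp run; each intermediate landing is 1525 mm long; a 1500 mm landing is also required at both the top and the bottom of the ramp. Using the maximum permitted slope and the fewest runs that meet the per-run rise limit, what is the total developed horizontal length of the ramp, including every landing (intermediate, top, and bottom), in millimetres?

36005 mm

⌈2115/360⌉ = 6 ramp runs. That means 5 intermediate landings.
Horizontal run for 2115 mm of rise at 1:12 is 2115 × 12 = 25380 mm.
5 intermediate landings contribute 5 × 1525 = 7625 mm.
Top and bottom landings: 2 × 1500 = 3000 mm.
Total = 25380 + 7625 + 3000 = 36005 mm.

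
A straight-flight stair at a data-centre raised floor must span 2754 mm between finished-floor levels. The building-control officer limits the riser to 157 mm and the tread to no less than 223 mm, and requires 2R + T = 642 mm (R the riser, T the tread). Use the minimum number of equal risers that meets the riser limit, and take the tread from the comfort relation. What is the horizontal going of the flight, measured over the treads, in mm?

5712 mm

2754 / 157 = 17.54, so 18 risers are needed.
R = 2754 ÷ 18 = 153 mm.
Tread T = 642 − 2 × 153 = 336 mm (≥ 223 mm).
Going = (18 − 1) × 336 = 5712 mm.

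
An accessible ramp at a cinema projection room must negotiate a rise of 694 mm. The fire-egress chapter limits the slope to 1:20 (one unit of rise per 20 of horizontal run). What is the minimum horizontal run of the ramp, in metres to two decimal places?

At 1:20 the run is 20 × 694 = 13880 mm.
13880 mm = 13.88 m.

13.88 m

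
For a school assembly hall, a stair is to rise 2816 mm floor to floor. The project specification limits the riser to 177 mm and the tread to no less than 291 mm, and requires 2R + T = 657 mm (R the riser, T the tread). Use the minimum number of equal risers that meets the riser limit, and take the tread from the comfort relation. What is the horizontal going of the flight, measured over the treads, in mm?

4575 mm

At most 177 each: 2816/177 = 15.91, giving 16 risers.
R = 2816 ÷ 16 = 176 mm.
Tread T = 657 − 2 × 176 = 305 mm (≥ 291 mm).
16 risers give 15 treads; going = 15 × 305 = 4575 mm.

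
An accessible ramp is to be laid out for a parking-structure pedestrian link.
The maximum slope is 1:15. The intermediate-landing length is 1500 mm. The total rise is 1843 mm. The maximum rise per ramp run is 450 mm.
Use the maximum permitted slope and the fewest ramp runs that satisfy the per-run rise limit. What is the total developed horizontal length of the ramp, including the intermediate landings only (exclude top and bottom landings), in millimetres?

33645 mm

At most 450 each: 1843/450 = 4.10, giving 5 ramp runs. That means 4 intermediate landings.
Horizontal run for 1843 mm of rise at 1:15 is 1843 × 15 = 27645 mm.
Intermediate landings: 4 × 1500 = 6000 mm.
Total developed length = 27645 + 6000 = 33645 mm.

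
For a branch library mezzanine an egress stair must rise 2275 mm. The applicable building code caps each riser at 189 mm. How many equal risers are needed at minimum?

2275 / 189 = 12.04, so 13 risers are needed.

13 risers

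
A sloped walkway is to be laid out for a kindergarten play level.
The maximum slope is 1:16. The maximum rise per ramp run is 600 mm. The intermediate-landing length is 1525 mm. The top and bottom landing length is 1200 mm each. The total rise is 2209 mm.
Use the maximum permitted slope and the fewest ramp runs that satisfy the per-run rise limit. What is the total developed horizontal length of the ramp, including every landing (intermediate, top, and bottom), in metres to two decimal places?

42.32 m

2209 / 600 = 3.68, so 4 ramp runs are needed. That means 3 intermediate landings.
Ramp run (horizontal) at 1:16: 2209 × 16 = 35344 mm.
3 intermediate landings contribute 3 × 1525 = 4575 mm.
Top and bottom landings: 2 × 1200 = 2400 mm.
Total = 35344 + 4575 + 2400 = 42319 mm.
= 42.32 m.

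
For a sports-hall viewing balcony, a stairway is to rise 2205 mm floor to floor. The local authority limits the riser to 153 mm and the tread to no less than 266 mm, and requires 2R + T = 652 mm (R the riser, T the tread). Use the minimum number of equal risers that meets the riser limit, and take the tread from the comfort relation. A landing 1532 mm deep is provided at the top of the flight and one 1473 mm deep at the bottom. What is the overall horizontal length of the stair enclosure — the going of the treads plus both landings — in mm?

8017 mm

2205 / 153 = 14.412 → round up to 15 risers.
R = 2205 ÷ 15 = 147 mm.
T = 652 − 2·147 = 358 mm, which satisfies the 266 mm minimum.
15 risers give 14 treads; going = 14 × 358 = 5012 mm.
Add landings: 5012 + 1532 + 1473 = 8017 mm.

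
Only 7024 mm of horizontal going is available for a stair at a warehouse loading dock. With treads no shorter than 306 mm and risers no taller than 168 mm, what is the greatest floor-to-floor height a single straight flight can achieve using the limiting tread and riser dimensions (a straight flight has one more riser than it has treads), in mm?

Treads that fit: ⌊7024 / 306⌋ = 22.
Risers = treads + 1 = 23.
Maximum height = 23 × 168 = 3864 mm.

3864 mm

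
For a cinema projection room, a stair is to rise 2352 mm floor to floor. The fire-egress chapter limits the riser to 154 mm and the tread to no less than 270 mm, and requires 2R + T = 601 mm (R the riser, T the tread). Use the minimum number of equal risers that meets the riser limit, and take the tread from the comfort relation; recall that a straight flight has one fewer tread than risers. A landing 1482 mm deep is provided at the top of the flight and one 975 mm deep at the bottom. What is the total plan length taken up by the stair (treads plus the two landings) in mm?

2352 / 154 = 15.27, so 16 risers are needed.
Riser R = 2352 / 16 = 147 mm, within the 154 mm limit.
Tread T = 601 − 2 × 147 = 307 mm (≥ 270 mm).
16 risers give 15 treads; going = 15 × 307 = 4605 mm.
Enclosure = 4605 + 1482 + 975 = 7062 mm.

7062 mm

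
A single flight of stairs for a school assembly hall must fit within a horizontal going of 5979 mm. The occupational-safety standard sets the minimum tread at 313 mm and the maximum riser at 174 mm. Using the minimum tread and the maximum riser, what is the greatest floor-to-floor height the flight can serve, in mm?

5979 / 313 = 19.10, so 19 treads fit.
Risers = treads + 1 = 20.
Maximum height = 20 × 174 = 3480 mm.

3480 mm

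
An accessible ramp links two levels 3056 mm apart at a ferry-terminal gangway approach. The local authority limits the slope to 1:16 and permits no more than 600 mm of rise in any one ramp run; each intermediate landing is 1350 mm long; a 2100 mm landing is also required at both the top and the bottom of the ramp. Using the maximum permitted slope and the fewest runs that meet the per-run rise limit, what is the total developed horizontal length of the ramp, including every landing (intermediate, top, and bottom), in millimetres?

59846 mm

⌈3056/600⌉ = 6 ramp runs. That means 5 intermediate landings.
Horizontal run for 3056 mm of rise at 1:16 is 3056 × 16 = 48896 mm.
5 intermediate landings contribute 5 × 1350 = 6750 mm.
Top and bottom landings: 2 × 2100 = 4200 mm.
Total = 48896 + 6750 + 4200 = 59846 mm.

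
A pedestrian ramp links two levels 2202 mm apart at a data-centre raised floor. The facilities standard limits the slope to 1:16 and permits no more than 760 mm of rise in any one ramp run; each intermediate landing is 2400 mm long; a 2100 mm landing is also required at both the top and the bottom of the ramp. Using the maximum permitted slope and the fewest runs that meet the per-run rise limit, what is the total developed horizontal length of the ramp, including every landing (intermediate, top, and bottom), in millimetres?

44232 mm

2202 / 760 = 2.90, so 3 ramp runs are needed. That means 2 intermediate landings.
Horizontal run for 2202 mm of rise at 1:16 is 2202 × 16 = 35232 mm.
Intermediate landings: 2 × 2400 = 4800 mm.
Top and bottom landings: 2 × 2100 = 4200 mm.
Total = 35232 + 4800 + 4200 = 44232 mm.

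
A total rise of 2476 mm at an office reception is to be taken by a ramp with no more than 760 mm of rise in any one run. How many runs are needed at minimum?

At most 760 each: 2476/760 = 3.26, giving 4 ramp runs.

4 runs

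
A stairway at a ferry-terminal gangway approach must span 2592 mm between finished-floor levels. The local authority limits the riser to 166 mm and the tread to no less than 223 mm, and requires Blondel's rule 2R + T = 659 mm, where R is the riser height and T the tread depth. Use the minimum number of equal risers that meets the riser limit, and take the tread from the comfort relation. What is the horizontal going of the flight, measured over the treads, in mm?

2592 / 166 = 15.61, so 16 risers are needed.
Riser R = 2592 / 16 = 162 mm, within the 166 mm limit.
T = 659 − 2·162 = 335 mm, which satisfies the 223 mm minimum.
16 risers give 15 treads; going = 15 × 335 = 5025 mm.

5025 mm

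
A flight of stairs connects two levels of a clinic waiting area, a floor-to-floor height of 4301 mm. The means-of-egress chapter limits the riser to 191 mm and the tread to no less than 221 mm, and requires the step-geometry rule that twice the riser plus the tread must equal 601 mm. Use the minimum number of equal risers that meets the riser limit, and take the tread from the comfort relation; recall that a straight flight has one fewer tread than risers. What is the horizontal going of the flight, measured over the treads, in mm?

⌈4301/191⌉ = 23 risers.
R = 4301 ÷ 23 = 187 mm.
T = 601 − 2·187 = 227 mm, which satisfies the 221 mm minimum.
Treads = 23 − 1 = 22; going = 22 × 227 = 4994 mm.

4994 mm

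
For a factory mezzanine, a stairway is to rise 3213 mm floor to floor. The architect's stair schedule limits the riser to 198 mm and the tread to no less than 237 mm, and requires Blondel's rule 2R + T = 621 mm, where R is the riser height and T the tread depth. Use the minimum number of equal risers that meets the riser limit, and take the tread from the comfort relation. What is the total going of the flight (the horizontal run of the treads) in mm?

⌈3213/198⌉ = 17 risers.
Riser R = 3213 / 17 = 189 mm, within the 198 mm limit.
T = 621 − 2·189 = 243 mm, which satisfies the 237 mm minimum.
17 risers give 16 treads; going = 16 × 243 = 3888 mm.

3888 mm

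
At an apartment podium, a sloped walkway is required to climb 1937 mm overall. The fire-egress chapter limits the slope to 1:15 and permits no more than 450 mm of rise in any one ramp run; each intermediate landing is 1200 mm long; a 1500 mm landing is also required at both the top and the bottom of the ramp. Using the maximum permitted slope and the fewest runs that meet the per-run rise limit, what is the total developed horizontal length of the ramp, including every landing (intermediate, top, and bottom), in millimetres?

36855 mm

⌈1937/450⌉ = 5 ramp runs. That means 4 intermediate landings.
Horizontal run for 1937 mm of rise at 1:15 is 1937 × 15 = 29055 mm.
4 intermediate landings contribute 4 × 1200 = 4800 mm.
Top and bottom landings: 2 × 1500 = 3000 mm.
Total = 29055 + 4800 + 3000 = 36855 mm.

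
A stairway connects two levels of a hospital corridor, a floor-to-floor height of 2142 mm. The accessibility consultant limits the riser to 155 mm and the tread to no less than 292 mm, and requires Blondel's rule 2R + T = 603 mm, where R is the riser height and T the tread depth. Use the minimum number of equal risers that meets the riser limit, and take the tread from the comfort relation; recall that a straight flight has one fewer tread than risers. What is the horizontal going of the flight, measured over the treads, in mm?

3861 mm

2142 / 155 = 13.819 → round up to 14 risers.
R = 2142 ÷ 14 = 153 mm.
From 2R + T = 603: T = 603 − 306 = 297 mm.
Treads = 14 − 1 = 13; going = 13 × 297 = 3861 mm.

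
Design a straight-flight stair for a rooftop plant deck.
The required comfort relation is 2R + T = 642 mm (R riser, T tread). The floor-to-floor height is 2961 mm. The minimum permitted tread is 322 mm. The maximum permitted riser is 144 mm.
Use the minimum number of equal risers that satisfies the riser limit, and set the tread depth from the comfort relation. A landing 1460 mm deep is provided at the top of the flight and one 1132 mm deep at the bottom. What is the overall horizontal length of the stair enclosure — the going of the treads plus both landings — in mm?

2961 / 144 = 20.56, so 21 risers are needed.
Riser R = 2961 / 21 = 141 mm, within the 144 mm limit.
Tread T = 642 − 2 × 141 = 360 mm (≥ 322 mm).
21 risers give 20 treads; going = 20 × 360 = 7200 mm.
Add landings: 7200 + 1460 + 1132 = 9792 mm.

9792 mm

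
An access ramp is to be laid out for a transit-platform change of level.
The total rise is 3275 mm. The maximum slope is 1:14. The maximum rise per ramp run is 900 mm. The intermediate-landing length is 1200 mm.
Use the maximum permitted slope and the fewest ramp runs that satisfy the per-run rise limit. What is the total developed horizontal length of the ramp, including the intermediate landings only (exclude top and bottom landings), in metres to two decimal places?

49.45 m

3275 / 900 = 3.639 → round up to 4 ramp runs. That means 3 intermediate landings.
Ramp run (horizontal) at 1:14: 3275 × 14 = 45850 mm.
Intermediate landings: 3 × 1200 = 3600 mm.
Developed length = 45850 + 3600 = 49450 mm.
= 49.45 m.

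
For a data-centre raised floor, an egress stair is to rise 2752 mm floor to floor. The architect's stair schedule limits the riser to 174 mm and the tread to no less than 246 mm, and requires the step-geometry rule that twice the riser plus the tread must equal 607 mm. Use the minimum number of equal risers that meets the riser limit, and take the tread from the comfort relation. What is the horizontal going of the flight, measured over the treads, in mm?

3945 mm

At most 174 each: 2752/174 = 15.82, giving 16 risers.
Each riser is 2752/16 = 172 mm (≤ 174 mm).
From 2R + T = 607: T = 607 − 344 = 263 mm.
Going = (16 − 1) × 263 = 3945 mm.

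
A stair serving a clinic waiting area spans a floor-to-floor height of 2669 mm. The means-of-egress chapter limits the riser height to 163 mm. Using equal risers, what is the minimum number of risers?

2669 / 163 = 16.374 → round up to 17 risers.

17 risers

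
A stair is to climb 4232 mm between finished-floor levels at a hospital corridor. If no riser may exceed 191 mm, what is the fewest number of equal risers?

4232 / 191 = 22.16, so 23 risers are needed.

23 risers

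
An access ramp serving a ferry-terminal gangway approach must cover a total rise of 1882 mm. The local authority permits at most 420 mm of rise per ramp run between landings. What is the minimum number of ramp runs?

1882 / 420 = 4.48, so 5 ramp runs are needed.

5 runs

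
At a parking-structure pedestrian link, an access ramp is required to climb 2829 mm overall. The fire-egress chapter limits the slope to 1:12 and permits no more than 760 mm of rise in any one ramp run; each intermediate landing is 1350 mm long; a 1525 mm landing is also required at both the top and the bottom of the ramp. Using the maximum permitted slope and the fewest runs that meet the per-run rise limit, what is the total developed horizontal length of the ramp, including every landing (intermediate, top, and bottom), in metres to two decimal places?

At most 760 each: 2829/760 = 3.72, giving 4 ramp runs. That means 3 intermediate landings.
Ramp run (horizontal) at 1:12: 2829 × 12 = 33948 mm.
Intermediate landings: 3 × 1350 = 4050 mm.
Top and bottom landings: 2 × 1525 = 3050 mm.
Total = 33948 + 4050 + 3050 = 41048 mm.
= 41.05 m.

41.05 m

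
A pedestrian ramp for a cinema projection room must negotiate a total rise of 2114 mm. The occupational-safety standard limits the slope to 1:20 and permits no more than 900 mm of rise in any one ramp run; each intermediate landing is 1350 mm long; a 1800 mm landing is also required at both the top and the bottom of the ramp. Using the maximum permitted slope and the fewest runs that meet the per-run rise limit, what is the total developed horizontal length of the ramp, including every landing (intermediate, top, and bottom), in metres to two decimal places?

2114 / 900 = 2.349 → round up to 3 ramp runs. That means 2 intermediate landings.
Horizontal run for 2114 mm of rise at 1:20 is 2114 × 20 = 42280 mm.
Intermediate landings: 2 × 1350 = 2700 mm.
Top and bottom landings: 2 × 1800 = 3600 mm.
Total = 42280 + 2700 + 3600 = 48580 mm.
= 48.58 m.

48.58 m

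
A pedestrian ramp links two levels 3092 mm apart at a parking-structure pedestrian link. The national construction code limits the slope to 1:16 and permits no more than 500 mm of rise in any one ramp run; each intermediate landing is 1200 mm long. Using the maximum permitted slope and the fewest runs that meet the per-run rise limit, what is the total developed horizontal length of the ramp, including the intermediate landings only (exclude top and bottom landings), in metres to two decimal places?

3092 / 500 = 6.184 → round up to 7 ramp runs. That means 6 intermediate landings.
Horizontal run for 3092 mm of rise at 1:16 is 3092 × 16 = 49472 mm.
Intermediate landings: 6 × 1200 = 7200 mm.
Total developed length = 49472 + 7200 = 56672 mm.
= 56.67 m.

56.67 m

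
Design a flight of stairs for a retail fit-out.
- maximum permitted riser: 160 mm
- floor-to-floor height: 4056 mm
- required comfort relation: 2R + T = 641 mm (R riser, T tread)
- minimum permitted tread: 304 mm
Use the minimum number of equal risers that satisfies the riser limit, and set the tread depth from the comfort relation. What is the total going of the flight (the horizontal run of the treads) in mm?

At most 160 each: 4056/160 = 25.35, giving 26 risers.
R = 4056 ÷ 26 = 156 mm.
From 2R + T = 641: T = 641 − 312 = 329 mm.
26 risers give 25 treads; going = 25 × 329 = 8225 mm.

8225 mm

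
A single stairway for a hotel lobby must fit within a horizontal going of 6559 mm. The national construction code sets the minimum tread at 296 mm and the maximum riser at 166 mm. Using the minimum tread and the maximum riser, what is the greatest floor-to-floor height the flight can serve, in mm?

Treads that fit: ⌊6559 / 296⌋ = 22.
Risers = treads + 1 = 23.
Maximum height = 23 × 166 = 3818 mm.

3818 mm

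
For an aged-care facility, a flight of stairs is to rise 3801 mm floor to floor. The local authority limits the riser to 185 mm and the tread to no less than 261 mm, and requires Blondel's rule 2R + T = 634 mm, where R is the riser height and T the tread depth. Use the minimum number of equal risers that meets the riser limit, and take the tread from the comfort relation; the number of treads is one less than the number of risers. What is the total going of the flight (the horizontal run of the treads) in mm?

At most 185 each: 3801/185 = 20.55, giving 21 risers.
R = 3801 ÷ 21 = 181 mm.
From 2R + T = 634: T = 634 − 362 = 272 mm.
Treads = 21 − 1 = 20; going = 20 × 272 = 5440 mm.

5440 mm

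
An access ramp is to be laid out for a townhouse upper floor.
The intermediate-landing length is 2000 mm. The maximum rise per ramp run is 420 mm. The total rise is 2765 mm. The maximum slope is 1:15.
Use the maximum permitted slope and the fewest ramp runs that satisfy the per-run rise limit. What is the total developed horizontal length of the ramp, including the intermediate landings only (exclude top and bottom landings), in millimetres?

53475 mm

2765 / 420 = 6.58, so 7 ramp runs are needed. That means 6 intermediate landings.
Horizontal run for 2765 mm of rise at 1:15 is 2765 × 15 = 41475 mm.
Intermediate landings: 6 × 2000 = 12000 mm.
Total developed length = 41475 + 12000 = 53475 mm.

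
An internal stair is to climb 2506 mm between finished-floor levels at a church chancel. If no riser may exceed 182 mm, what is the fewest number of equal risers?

14 risers

At most 182 each: 2506/182 = 13.77, giving 14 risers.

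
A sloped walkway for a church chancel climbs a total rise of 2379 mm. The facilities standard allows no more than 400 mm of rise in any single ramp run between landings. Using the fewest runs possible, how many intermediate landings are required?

5 intermediate landings

At most 400 each: 2379/400 = 5.95, giving 6 ramp runs.
6 runs are separated by 5 intermediate landings.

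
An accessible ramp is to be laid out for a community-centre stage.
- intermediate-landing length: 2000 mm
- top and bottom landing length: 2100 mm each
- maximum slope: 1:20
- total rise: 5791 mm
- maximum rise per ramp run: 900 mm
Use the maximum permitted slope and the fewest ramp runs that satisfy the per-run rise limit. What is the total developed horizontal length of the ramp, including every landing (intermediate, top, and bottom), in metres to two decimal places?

⌈5791/900⌉ = 7 ramp runs. That means 6 intermediate landings.
Horizontal run for 5791 mm of rise at 1:20 is 5791 × 20 = 115820 mm.
6 intermediate landings contribute 6 × 2000 = 12000 mm.
Top and bottom landings: 2 × 2100 = 4200 mm.
Total = 115820 + 12000 + 4200 = 132020 mm.
= 132.02 m.

132.02 m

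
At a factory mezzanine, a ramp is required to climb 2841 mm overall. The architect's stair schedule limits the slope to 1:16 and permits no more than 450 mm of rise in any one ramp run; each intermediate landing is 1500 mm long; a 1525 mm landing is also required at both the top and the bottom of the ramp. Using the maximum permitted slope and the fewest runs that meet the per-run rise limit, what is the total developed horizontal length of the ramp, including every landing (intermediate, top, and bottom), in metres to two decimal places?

57.51 m

At most 450 each: 2841/450 = 6.31, giving 7 ramp runs. That means 6 intermediate landings.
Horizontal run for 2841 mm of rise at 1:16 is 2841 × 16 = 45456 mm.
Intermediate landings: 6 × 1500 = 9000 mm.
Top and bottom landings: 2 × 1525 = 3050 mm.
Total = 45456 + 9000 + 3050 = 57506 mm.
= 57.51 m.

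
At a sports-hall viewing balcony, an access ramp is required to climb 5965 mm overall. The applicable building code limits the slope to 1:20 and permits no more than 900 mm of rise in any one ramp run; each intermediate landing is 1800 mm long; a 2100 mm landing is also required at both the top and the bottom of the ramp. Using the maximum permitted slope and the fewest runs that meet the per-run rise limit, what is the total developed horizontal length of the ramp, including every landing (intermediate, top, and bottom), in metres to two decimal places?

134.30 m

⌈5965/900⌉ = 7 ramp runs. That means 6 intermediate landings.
Horizontal run for 5965 mm of rise at 1:20 is 5965 × 20 = 119300 mm.
6 intermediate landings contribute 6 × 1800 = 10800 mm.
Top and bottom landings: 2 × 2100 = 4200 mm.
Total = 119300 + 10800 + 4200 = 134300 mm.
= 134.30 m.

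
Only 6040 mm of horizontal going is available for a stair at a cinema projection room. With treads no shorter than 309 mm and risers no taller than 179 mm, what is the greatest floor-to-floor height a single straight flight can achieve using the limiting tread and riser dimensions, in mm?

6040 / 309 = 19.55, so 19 treads fit.
Risers = treads + 1 = 20.
Maximum height = 20 × 179 = 3580 mm.

3580 mm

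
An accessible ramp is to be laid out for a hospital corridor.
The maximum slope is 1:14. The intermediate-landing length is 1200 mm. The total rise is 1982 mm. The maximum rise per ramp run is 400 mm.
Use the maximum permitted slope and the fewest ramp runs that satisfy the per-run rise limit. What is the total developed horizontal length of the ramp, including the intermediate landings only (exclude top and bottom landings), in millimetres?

At most 400 each: 1982/400 = 4.96, giving 5 ramp runs. That means 4 intermediate landings.
Horizontal run for 1982 mm of rise at 1:14 is 1982 × 14 = 27748 mm.
Intermediate landings: 4 × 1200 = 4800 mm.
Developed length = 27748 + 4800 = 32548 mm.

32548 mm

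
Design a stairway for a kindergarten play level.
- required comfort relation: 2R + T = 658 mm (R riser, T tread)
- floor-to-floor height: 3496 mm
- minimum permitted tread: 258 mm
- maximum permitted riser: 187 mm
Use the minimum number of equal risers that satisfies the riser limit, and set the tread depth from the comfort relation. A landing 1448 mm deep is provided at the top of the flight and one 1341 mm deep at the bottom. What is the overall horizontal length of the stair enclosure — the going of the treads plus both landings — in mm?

8009 mm

At most 187 each: 3496/187 = 18.70, giving 19 risers.
Riser R = 3496 / 19 = 184 mm, within the 187 mm limit.
From 2R + T = 658: T = 658 − 368 = 290 mm.
Treads = 19 − 1 = 18; going = 18 × 290 = 5220 mm.
Add landings: 5220 + 1448 + 1341 = 8009 mm.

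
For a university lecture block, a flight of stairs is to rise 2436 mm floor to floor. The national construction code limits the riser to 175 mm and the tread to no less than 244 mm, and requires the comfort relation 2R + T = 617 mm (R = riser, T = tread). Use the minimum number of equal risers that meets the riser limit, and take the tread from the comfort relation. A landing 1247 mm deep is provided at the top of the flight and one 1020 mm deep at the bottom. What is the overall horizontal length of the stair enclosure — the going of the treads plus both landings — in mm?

5764 mm

At most 175 each: 2436/175 = 13.92, giving 14 risers.
R = 2436 ÷ 14 = 174 mm.
From 2R + T = 617: T = 617 − 348 = 269 mm.
Treads = 14 − 1 = 13; going = 13 × 269 = 3497 mm.
Enclosure = 3497 + 1247 + 1020 = 5764 mm.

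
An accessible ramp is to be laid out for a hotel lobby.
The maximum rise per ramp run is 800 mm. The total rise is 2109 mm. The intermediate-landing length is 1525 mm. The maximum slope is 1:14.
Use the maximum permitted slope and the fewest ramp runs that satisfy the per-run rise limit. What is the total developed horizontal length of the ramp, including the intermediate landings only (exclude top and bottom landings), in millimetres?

2109 / 800 = 2.64, so 3 ramp runs are needed. That means 2 intermediate landings.
Horizontal run for 2109 mm of rise at 1:14 is 2109 × 14 = 29526 mm.
2 intermediate landings contribute 2 × 1525 = 3050 mm.
Total developed length = 29526 + 3050 = 32576 mm.

32576 mm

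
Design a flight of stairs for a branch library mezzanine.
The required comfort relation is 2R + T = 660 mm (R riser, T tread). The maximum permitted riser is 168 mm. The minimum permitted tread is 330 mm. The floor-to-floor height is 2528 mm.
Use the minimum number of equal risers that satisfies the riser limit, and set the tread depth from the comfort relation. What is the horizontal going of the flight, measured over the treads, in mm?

2528 / 168 = 15.05, so 16 risers are needed.
Each riser is 2528/16 = 158 mm (≤ 168 mm).
From 2R + T = 660: T = 660 − 316 = 344 mm.
16 risers give 15 treads; going = 15 × 344 = 5160 mm.

5160 mm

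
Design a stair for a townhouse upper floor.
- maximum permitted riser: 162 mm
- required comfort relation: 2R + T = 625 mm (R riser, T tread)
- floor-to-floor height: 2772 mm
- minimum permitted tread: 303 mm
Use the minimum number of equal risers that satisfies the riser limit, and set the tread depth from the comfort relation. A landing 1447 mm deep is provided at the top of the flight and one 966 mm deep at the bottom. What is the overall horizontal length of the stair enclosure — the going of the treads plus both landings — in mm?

7802 mm

2772 / 162 = 17.111 → round up to 18 risers.
R = 2772 ÷ 18 = 154 mm.
From 2R + T = 625: T = 625 − 308 = 317 mm.
Going = (18 − 1) × 317 = 5389 mm.
Enclosure = 5389 + 1447 + 966 = 7802 mm.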